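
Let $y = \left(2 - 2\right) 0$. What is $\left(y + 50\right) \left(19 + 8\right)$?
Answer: $1350$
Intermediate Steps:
$y = 0$ ($y = 0 \cdot 0 = 0$)
$\left(y + 50\right) \left(19 + 8\right) = \left(0 + 50\right) \left(19 + 8\right) = 50 \cdot 27 = 1350$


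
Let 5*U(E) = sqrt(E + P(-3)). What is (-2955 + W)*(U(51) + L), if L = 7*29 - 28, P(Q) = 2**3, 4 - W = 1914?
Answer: -851375 - 973*sqrt(59) ≈ -8.5885e+5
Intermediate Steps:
W = -1910 (W = 4 - 1*1914 = 4 - 1914 = -1910)
P(Q) = 8
L = 175 (L = 203 - 28 = 175)
U(E) = sqrt(8 + E)/5 (U(E) = sqrt(E + 8)/5 = sqrt(8 + E)/5)
(-2955 + W)*(U(51) + L) = (-2955 - 1910)*(sqrt(8 + 51)/5 + 175) = -4865*(sqrt(59)/5 + 175) = -4865*(175 + sqrt(59)/5) = -851375 - 973*sqrt(59)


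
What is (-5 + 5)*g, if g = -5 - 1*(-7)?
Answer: 0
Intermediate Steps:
g = 2 (g = -5 + 7 = 2)
(-5 + 5)*g = (-5 + 5)*2 = 0*2 = 0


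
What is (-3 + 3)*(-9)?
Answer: 0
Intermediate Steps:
(-3 + 3)*(-9) = 0*(-9) = 0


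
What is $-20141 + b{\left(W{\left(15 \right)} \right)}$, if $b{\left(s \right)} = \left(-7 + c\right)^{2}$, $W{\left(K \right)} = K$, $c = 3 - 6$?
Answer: $-20041$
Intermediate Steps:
$c = -3$ ($c = 3 - 6 = -3$)
$b{\left(s \right)} = 100$ ($b{\left(s \right)} = \left(-7 - 3\right)^{2} = \left(-10\right)^{2} = 100$)
$-20141 + b{\left(W{\left(15 \right)} \right)} = -20141 + 100 = -20041$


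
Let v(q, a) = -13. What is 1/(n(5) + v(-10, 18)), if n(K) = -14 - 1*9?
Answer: -1/36 ≈ -0.027778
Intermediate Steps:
n(K) = -23 (n(K) = -14 - 9 = -23)
1/(n(5) + v(-10, 18)) = 1/(-23 - 13) = 1/(-36) = -1/36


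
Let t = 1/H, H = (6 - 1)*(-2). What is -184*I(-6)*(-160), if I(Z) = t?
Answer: -2944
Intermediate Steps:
H = -10 (H = 5*(-2) = -10)
t = -⅒ (t = 1/(-10) = -⅒ ≈ -0.10000)
I(Z) = -⅒
-184*I(-6)*(-160) = -184*(-⅒)*(-160) = (92/5)*(-160) = -2944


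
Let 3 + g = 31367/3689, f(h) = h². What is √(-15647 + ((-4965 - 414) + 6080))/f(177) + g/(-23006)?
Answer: -1450/6062081 + I*√14946/31329 ≈ -0.00023919 + 0.0039023*I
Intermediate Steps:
g = 2900/527 (g = -3 + 31367/3689 = -3 + 31367*(1/3689) = -3 + 4481/527 = 2900/527 ≈ 5.5028)
√(-15647 + ((-4965 - 414) + 6080))/f(177) + g/(-23006) = √(-15647 + ((-4965 - 414) + 6080))/(177²) + (2900/527)/(-23006) = √(-15647 + (-5379 + 6080))/31329 + (2900/527)*(-1/23006) = √(-15647 + 701)*(1/31329) - 1450/6062081 = √(-14946)*(1/31329) - 1450/6062081 = (I*√14946)*(1/31329) - 1450/6062081 = I*√14946/31329 - 1450/6062081 = -1450/6062081 + I*√14946/31329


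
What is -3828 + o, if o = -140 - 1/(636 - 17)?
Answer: -2456193/619 ≈ -3968.0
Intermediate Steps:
o = -86661/619 (o = -140 - 1/619 = -86661/619 ≈ -140.00)
-3828 + o = -3828 - 86661/619 = -2456193/619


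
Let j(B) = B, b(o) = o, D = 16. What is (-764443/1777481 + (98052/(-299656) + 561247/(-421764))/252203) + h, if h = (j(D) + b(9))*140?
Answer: 3540579488812072927983509/1011718458918431002452 ≈ 3499.6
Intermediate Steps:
h = 3500 (h = (16 + 9)*140 = 25*140 = 3500)
(-764443/1777481 + (98052/(-299656) + 561247/(-421764))/252203) + h = (-764443/1777481 + (98052/(-299656) + 561247/(-421764))/252203) + 3500 = (-764443*1/1777481 + (98052*(-1/299656) + 561247*(-1/421764))*(1/252203)) + 3500 = (-764443/1777481 + (-24513/74914 - 561247/421764)*(1/252203)) + 3500 = (-764443/1777481 - 3741711335/2256859164*1/252203) + 3500 = (-764443/1777481 - 3741711335/569186651738292) + 3500 = -435117402435580598491/1011718458918431002452 + 3500 = 3540579488812072927983509/1011718458918431002452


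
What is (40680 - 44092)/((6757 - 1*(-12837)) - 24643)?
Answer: 3412/5049 ≈ 0.67578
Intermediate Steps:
(40680 - 44092)/((6757 - 1*(-12837)) - 24643) = -3412/((6757 + 12837) - 24643) = -3412/(19594 - 24643) = -3412/(-5049) = -3412*(-1/5049) = 3412/5049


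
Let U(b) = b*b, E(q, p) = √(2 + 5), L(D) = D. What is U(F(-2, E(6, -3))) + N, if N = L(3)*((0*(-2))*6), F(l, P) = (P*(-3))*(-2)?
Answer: 252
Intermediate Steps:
E(q, p) = √7
F(l, P) = 6*P (F(l, P) = -3*P*(-2) = 6*P)
U(b) = b²
N = 0 (N = 3*((0*(-2))*6) = 3*(0*6) = 3*0 = 0)
U(F(-2, E(6, -3))) + N = (6*√7)² + 0 = 252 + 0 = 252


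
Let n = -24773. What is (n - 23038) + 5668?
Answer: -42143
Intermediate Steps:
(n - 23038) + 5668 = (-24773 - 23038) + 5668 = -47811 + 5668 = -42143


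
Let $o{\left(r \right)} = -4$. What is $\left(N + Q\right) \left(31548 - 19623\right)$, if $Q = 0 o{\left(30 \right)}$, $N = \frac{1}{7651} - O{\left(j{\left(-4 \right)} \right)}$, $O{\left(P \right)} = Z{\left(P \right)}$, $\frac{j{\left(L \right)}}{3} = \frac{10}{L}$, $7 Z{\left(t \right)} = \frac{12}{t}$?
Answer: $\frac{20866365}{7651} \approx 2727.3$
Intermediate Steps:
$Z{\left(t \right)} = \frac{12}{7 t}$ ($Z{\left(t \right)} = \frac{12 \frac{1}{t}}{7} = \frac{12}{7 t}$)
$j{\left(L \right)} = \frac{30}{L}$ ($j{\left(L \right)} = 3 \frac{10}{L} = \frac{30}{L}$)
$O{\left(P \right)} = \frac{12}{7 P}$
$N = \frac{8749}{38255}$ ($N = \frac{1}{7651} - \frac{12}{7 \frac{30}{-4}} = \frac{1}{7651} - \frac{12}{7 \cdot 30 \left(- \frac{1}{4}\right)} = \frac{1}{7651} - \frac{12}{7 \left(- \frac{15}{2}\right)} = \frac{1}{7651} - \frac{12}{7} \left(- \frac{2}{15}\right) = \frac{1}{7651} - - \frac{8}{35} = \frac{1}{7651} + \frac{8}{35} = \frac{8749}{38255} \approx 0.2287$)
$Q = 0$ ($Q = 0 \left(-4\right) = 0$)
$\left(N + Q\right) \left(31548 - 19623\right) = \left(\frac{8749}{38255} + 0\right) \left(31548 - 19623\right) = \frac{8749}{38255} \cdot 11925 = \frac{20866365}{7651}$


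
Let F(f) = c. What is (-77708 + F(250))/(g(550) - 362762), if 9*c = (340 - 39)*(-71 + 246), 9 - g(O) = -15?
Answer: 646697/3264642 ≈ 0.19809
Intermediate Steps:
g(O) = 24 (g(O) = 9 - 1*(-15) = 9 + 15 = 24)
c = 52675/9 (c = ((340 - 39)*(-71 + 246))/9 = (301*175)/9 = (⅑)*52675 = 52675/9 ≈ 5852.8)
F(f) = 52675/9
(-77708 + F(250))/(g(550) - 362762) = (-77708 + 52675/9)/(24 - 362762) = -646697/9/(-362738) = -646697/9*(-1/362738) = 646697/3264642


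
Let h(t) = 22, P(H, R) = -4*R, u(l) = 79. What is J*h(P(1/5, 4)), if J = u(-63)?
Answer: 1738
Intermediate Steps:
J = 79
J*h(P(1/5, 4)) = 79*22 = 1738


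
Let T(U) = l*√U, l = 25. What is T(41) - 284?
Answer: -284 + 25*√41 ≈ -123.92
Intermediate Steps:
T(U) = 25*√U
T(41) - 284 = 25*√41 - 284 = -284 + 25*√41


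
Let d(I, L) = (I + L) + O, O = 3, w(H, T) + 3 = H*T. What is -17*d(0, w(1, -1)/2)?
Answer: -17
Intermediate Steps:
w(H, T) = -3 + H*T
d(I, L) = 3 + I + L (d(I, L) = (I + L) + 3 = 3 + I + L)
-17*d(0, w(1, -1)/2) = -17*(3 + 0 + (-3 + 1*(-1))/2) = -17*(3 + 0 + (-3 - 1)*(1/2)) = -17*(3 + 0 - 4*1/2) = -17*(3 + 0 - 2) = -17*1 = -17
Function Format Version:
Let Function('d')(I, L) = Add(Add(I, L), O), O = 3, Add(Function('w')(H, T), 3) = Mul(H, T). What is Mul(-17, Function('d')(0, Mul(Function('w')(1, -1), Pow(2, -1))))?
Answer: -17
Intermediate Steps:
Function('w')(H, T) = Add(-3, Mul(H, T))
Function('d')(I, L) = Add(3, I, L) (Function('d')(I, L) = Add(Add(I, L), 3) = Add(3, I, L))
Mul(-17, Function('d')(0, Mul(Function('w')(1, -1), Pow(2, -1)))) = Mul(-17, Add(3, 0, Mul(Add(-3, Mul(1, -1)), Pow(2, -1)))) = Mul(-17, Add(3, 0, Mul(Add(-3, -1), Rational(1, 2)))) = Mul(-17, Add(3, 0, Mul(-4, Rational(1, 2)))) = Mul(-17, Add(3, 0, -2)) = Mul(-17, 1) = -17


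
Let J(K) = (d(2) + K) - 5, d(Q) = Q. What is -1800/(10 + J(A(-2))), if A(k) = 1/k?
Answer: -3600/13 ≈ -276.92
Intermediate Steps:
J(K) = -3 + K (J(K) = (2 + K) - 5 = -3 + K)
-1800/(10 + J(A(-2))) = -1800/(10 + (-3 + 1/(-2))) = -1800/(10 + (-3 - 1/2)) = -1800/(10 - 7/2) = -1800/(13/2) = (2/13)*(-1800) = -3600/13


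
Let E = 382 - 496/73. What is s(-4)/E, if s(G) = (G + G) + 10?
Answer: 73/13695 ≈ 0.0053304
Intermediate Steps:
E = 27390/73 (E = 382 - 496*1/73 = 382 - 496/73 = 27390/73 ≈ 375.21)
s(G) = 10 + 2*G (s(G) = 2*G + 10 = 10 + 2*G)
s(-4)/E = (10 + 2*(-4))/(27390/73) = (10 - 8)*(73/27390) = 2*(73/27390) = 73/13695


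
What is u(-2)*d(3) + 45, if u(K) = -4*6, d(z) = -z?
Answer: 117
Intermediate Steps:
u(K) = -24
u(-2)*d(3) + 45 = -(-24)*3 + 45 = -24*(-3) + 45 = 72 + 45 = 117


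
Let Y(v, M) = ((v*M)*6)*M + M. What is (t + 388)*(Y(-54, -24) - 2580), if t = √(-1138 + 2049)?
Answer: -73420464 - 189228*√911 ≈ -7.9132e+7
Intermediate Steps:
Y(v, M) = M + 6*v*M² (Y(v, M) = ((M*v)*6)*M + M = (6*M*v)*M + M = 6*v*M² + M = M + 6*v*M²)
t = √911 ≈ 30.183
(t + 388)*(Y(-54, -24) - 2580) = (√911 + 388)*(-24*(1 + 6*(-24)*(-54)) - 2580) = (388 + √911)*(-24*(1 + 7776) - 2580) = (388 + √911)*(-24*7777 - 2580) = (388 + √911)*(-186648 - 2580) = (388 + √911)*(-189228) = -73420464 - 189228*√911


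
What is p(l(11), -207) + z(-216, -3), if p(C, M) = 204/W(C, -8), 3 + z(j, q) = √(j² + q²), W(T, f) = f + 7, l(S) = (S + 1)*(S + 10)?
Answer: -207 + 3*√5185 ≈ 9.0208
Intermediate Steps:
l(S) = (1 + S)*(10 + S)
W(T, f) = 7 + f
z(j, q) = -3 + √(j² + q²)
p(C, M) = -204 (p(C, M) = 204/(7 - 8) = 204/(-1) = 204*(-1) = -204)
p(l(11), -207) + z(-216, -3) = -204 + (-3 + √((-216)² + (-3)²)) = -204 + (-3 + √(46656 + 9)) = -204 + (-3 + √46665) = -204 + (-3 + 3*√5185) = -207 + 3*√5185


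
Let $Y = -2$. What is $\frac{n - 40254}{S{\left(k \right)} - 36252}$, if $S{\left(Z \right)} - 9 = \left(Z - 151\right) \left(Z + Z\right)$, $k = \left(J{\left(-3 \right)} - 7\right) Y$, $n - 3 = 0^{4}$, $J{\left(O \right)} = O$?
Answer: $\frac{40251}{41483} \approx 0.9703$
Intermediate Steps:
$n = 3$ ($n = 3 + 0^{4} = 3 + 0 = 3$)
$k = 20$ ($k = \left(-3 - 7\right) \left(-2\right) = \left(-10\right) \left(-2\right) = 20$)
$S{\left(Z \right)} = 9 + 2 Z \left(-151 + Z\right)$ ($S{\left(Z \right)} = 9 + \left(Z - 151\right) \left(Z + Z\right) = 9 + \left(-151 + Z\right) 2 Z = 9 + 2 Z \left(-151 + Z\right)$)
$\frac{n - 40254}{S{\left(k \right)} - 36252} = \frac{3 - 40254}{\left(9 - 6040 + 2 \cdot 20^{2}\right) - 36252} = - \frac{40251}{\left(9 - 6040 + 2 \cdot 400\right) - 36252} = - \frac{40251}{\left(9 - 6040 + 800\right) - 36252} = - \frac{40251}{-5231 - 36252} = - \frac{40251}{-41483} = \left(-40251\right) \left(- \frac{1}{41483}\right) = \frac{40251}{41483}$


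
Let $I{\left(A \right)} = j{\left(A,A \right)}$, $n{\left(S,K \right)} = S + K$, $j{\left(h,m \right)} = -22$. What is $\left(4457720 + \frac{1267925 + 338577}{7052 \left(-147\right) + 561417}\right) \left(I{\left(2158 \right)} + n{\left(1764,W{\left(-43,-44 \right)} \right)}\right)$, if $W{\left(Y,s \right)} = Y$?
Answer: $\frac{3599207975798662}{475227} \approx 7.5737 \cdot 10^{9}$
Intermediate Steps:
$n{\left(S,K \right)} = K + S$
$I{\left(A \right)} = -22$
$\left(4457720 + \frac{1267925 + 338577}{7052 \left(-147\right) + 561417}\right) \left(I{\left(2158 \right)} + n{\left(1764,W{\left(-43,-44 \right)} \right)}\right) = \left(4457720 + \frac{1267925 + 338577}{7052 \left(-147\right) + 561417}\right) \left(-22 + \left(-43 + 1764\right)\right) = \left(4457720 + \frac{1606502}{-1036644 + 561417}\right) \left(-22 + 1721\right) = \left(4457720 + \frac{1606502}{-475227}\right) 1699 = \left(4457720 + 1606502 \left(- \frac{1}{475227}\right)\right) 1699 = \left(4457720 - \frac{1606502}{475227}\right) 1699 = \frac{2118427295938}{475227} \cdot 1699 = \frac{3599207975798662}{475227}$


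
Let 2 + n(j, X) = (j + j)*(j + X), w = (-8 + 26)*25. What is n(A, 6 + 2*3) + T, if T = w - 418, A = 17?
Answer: 1016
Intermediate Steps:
w = 450 (w = 18*25 = 450)
T = 32 (T = 450 - 418 = 32)
n(j, X) = -2 + 2*j*(X + j) (n(j, X) = -2 + (j + j)*(j + X) = -2 + (2*j)*(X + j) = -2 + 2*j*(X + j))
n(A, 6 + 2*3) + T = (-2 + 2*17**2 + 2*(6 + 2*3)*17) + 32 = (-2 + 2*289 + 2*(6 + 6)*17) + 32 = (-2 + 578 + 2*12*17) + 32 = (-2 + 578 + 408) + 32 = 984 + 32 = 1016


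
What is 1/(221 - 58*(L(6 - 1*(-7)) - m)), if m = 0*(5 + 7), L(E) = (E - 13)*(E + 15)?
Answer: 1/221 ≈ 0.0045249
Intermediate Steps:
L(E) = (-13 + E)*(15 + E)
m = 0 (m = 0*12 = 0)
1/(221 - 58*(L(6 - 1*(-7)) - m)) = 1/(221 - 58*((-195 + (6 - 1*(-7))² + 2*(6 - 1*(-7))) - 1*0)) = 1/(221 - 58*((-195 + (6 + 7)² + 2*(6 + 7)) + 0)) = 1/(221 - 58*((-195 + 13² + 2*13) + 0)) = 1/(221 - 58*((-195 + 169 + 26) + 0)) = 1/(221 - 58*(0 + 0)) = 1/(221 - 58*0) = 1/(221 + 0) = 1/221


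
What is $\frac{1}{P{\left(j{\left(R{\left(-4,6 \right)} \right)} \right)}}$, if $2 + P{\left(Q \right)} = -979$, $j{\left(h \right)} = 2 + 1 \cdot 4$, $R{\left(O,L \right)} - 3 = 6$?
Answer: $- \frac{1}{981} \approx -0.0010194$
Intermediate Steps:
$R{\left(O,L \right)} = 9$ ($R{\left(O,L \right)} = 3 + 6 = 9$)
$j{\left(h \right)} = 6$ ($j{\left(h \right)} = 2 + 4 = 6$)
$P{\left(Q \right)} = -981$ ($P{\left(Q \right)} = -2 - 979 = -981$)
$\frac{1}{P{\left(j{\left(R{\left(-4,6 \right)} \right)} \right)}} = \frac{1}{-981} = - \frac{1}{981}$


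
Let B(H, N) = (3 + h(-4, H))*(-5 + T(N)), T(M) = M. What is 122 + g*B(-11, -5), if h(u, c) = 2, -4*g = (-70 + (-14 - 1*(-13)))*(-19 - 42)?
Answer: 108519/2 ≈ 54260.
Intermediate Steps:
g = -4331/4 (g = -(-70 + (-14 - 1*(-13)))*(-19 - 42)/4 = -(-70 + (-14 + 13))*(-61)/4 = -(-70 - 1)*(-61)/4 = -(-71)*(-61)/4 = -¼*4331 = -4331/4 ≈ -1082.8)
B(H, N) = -25 + 5*N (B(H, N) = (3 + 2)*(-5 + N) = 5*(-5 + N) = -25 + 5*N)
122 + g*B(-11, -5) = 122 - 4331*(-25 + 5*(-5))/4 = 122 - 4331*(-25 - 25)/4 = 122 - 4331/4*(-50) = 122 + 108275/2 = 108519/2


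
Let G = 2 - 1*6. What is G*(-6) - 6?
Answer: 18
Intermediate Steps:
G = -4 (G = 2 - 6 = -4)
G*(-6) - 6 = -4*(-6) - 6 = 24 - 6 = 18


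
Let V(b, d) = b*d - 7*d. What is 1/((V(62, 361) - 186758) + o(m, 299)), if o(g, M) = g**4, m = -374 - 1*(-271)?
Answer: 1/112383978 ≈ 8.8981e-9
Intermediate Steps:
m = -103 (m = -374 + 271 = -103)
V(b, d) = -7*d + b*d
1/((V(62, 361) - 186758) + o(m, 299)) = 1/((361*(-7 + 62) - 186758) + (-103)**4) = 1/((361*55 - 186758) + 112550881) = 1/((19855 - 186758) + 112550881) = 1/(-166903 + 112550881) = 1/112383978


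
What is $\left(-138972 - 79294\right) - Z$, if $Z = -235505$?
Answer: $17239$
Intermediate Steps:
$\left(-138972 - 79294\right) - Z = \left(-138972 - 79294\right) - -235505 = \left(-138972 - 79294\right) + 235505 = -218266 + 235505 = 17239$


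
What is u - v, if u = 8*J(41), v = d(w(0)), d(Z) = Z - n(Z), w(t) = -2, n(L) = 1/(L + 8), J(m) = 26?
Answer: 1261/6 ≈ 210.17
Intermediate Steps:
n(L) = 1/(8 + L)
d(Z) = Z - 1/(8 + Z)
v = -13/6 (v = (-1 - 2*(8 - 2))/(8 - 2) = (-1 - 2*6)/6 = (-1 - 12)/6 = (⅙)*(-13) = -13/6 ≈ -2.1667)
u = 208 (u = 8*26 = 208)
u - v = 208 - 1*(-13/6) = 208 + 13/6 = 1261/6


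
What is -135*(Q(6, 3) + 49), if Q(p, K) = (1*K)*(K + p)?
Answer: -10260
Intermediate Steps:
Q(p, K) = K*(K + p)
-135*(Q(6, 3) + 49) = -135*(3*(3 + 6) + 49) = -135*(3*9 + 49) = -135*(27 + 49) = -135*76 = -10260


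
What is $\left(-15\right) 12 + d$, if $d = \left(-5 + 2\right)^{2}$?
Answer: $-171$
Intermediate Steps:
$d = 9$ ($d = \left(-3\right)^{2} = 9$)
$\left(-15\right) 12 + d = \left(-15\right) 12 + 9 = -180 + 9 = -171$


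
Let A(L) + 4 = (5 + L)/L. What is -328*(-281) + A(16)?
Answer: 1474645/16 ≈ 92165.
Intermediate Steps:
A(L) = -4 + (5 + L)/L
-328*(-281) + A(16) = -328*(-281) + (-3 + 5/16) = 92168 + (-3 + 5*(1/16)) = 92168 + (-3 + 5/16) = 92168 - 43/16 = 1474645/16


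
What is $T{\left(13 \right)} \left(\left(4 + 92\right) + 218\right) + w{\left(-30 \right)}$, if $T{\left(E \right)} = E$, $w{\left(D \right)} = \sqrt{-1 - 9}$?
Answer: $4082 + i \sqrt{10} \approx 4082.0 + 3.1623 i$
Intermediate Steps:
$w{\left(D \right)} = i \sqrt{10}$ ($w{\left(D \right)} = \sqrt{-10} = i \sqrt{10}$)
$T{\left(13 \right)} \left(\left(4 + 92\right) + 218\right) + w{\left(-30 \right)} = 13 \left(\left(4 + 92\right) + 218\right) + i \sqrt{10} = 13 \left(96 + 218\right) + i \sqrt{10} = 13 \cdot 314 + i \sqrt{10} = 4082 + i \sqrt{10}$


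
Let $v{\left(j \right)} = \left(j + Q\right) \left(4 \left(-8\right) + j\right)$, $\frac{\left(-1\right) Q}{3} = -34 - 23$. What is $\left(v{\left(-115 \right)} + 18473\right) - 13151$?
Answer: $-2910$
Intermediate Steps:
$Q = 171$ ($Q = - 3 \left(-34 - 23\right) = \left(-3\right) \left(-57\right) = 171$)
$v{\left(j \right)} = \left(-32 + j\right) \left(171 + j\right)$ ($v{\left(j \right)} = \left(j + 171\right) \left(4 \left(-8\right) + j\right) = \left(171 + j\right) \left(-32 + j\right) = \left(-32 + j\right) \left(171 + j\right)$)
$\left(v{\left(-115 \right)} + 18473\right) - 13151 = \left(\left(-5472 + \left(-115\right)^{2} + 139 \left(-115\right)\right) + 18473\right) - 13151 = \left(\left(-5472 + 13225 - 15985\right) + 18473\right) - 13151 = \left(-8232 + 18473\right) - 13151 = 10241 - 13151 = -2910$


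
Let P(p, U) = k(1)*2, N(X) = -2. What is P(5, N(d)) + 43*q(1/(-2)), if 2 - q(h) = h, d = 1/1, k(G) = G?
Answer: 219/2 ≈ 109.50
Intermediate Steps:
d = 1
q(h) = 2 - h
P(p, U) = 2 (P(p, U) = 1*2 = 2)
P(5, N(d)) + 43*q(1/(-2)) = 2 + 43*(2 - 1/(-2)) = 2 + 43*(2 - 1*(-1/2)) = 2 + 43*(2 + 1/2) = 2 + 43*(5/2) = 2 + 215/2 = 219/2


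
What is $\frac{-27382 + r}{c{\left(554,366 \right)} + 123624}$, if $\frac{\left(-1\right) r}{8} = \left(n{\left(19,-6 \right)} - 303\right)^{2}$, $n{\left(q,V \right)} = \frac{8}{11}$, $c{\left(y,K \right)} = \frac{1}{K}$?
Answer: $- \frac{33583509252}{5474812585} \approx -6.1342$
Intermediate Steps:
$n{\left(q,V \right)} = \frac{8}{11}$ ($n{\left(q,V \right)} = 8 \cdot \frac{1}{11} = \frac{8}{11}$)
$r = - \frac{88445000}{121}$ ($r = - 8 \left(\frac{8}{11} - 303\right)^{2} = - 8 \left(- \frac{3325}{11}\right)^{2} = \left(-8\right) \frac{11055625}{121} = - \frac{88445000}{121} \approx -7.3095 \cdot 10^{5}$)
$\frac{-27382 + r}{c{\left(554,366 \right)} + 123624} = \frac{-27382 - \frac{88445000}{121}}{\frac{1}{366} + 123624} = - \frac{91758222}{121 \left(\frac{1}{366} + 123624\right)} = - \frac{91758222}{121 \cdot \frac{45246385}{366}} = \left(- \frac{91758222}{121}\right) \frac{366}{45246385} = - \frac{33583509252}{5474812585}$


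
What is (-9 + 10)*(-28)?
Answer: -28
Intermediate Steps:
(-9 + 10)*(-28) = 1*(-28) = -28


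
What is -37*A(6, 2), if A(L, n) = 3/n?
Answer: -111/2 ≈ -55.500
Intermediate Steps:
-37*A(6, 2) = -111/2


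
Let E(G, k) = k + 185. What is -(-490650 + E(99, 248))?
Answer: 490217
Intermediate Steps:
E(G, k) = 185 + k
-(-490650 + E(99, 248)) = -(-490650 + (185 + 248)) = -(-490650 + 433) = -1*(-490217) = 490217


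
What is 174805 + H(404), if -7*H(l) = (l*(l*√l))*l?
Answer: 174805 - 131878528*√101/7 ≈ -1.8916e+8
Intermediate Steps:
H(l) = -l^(7/2)/7 (H(l) = -l*(l*√l)*l/7 = -l*l^(3/2)*l/7 = -l^(5/2)*l/7 = -l^(7/2)/7)
174805 + H(404) = 174805 - 131878528*√101/7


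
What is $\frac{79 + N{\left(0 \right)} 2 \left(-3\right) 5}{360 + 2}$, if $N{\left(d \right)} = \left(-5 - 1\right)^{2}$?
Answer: $- \frac{1001}{362} \approx -2.7652$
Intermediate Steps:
$N{\left(d \right)} = 36$ ($N{\left(d \right)} = \left(-6\right)^{2} = 36$)
$\frac{79 + N{\left(0 \right)} 2 \left(-3\right) 5}{360 + 2} = \frac{79 + 36 \cdot 2 \left(-3\right) 5}{360 + 2} = \frac{79 + 36 \left(-6\right) 5}{362} = \left(79 - 1080\right) \frac{1}{362} = \left(-1001\right) \frac{1}{362} = - \frac{1001}{362}$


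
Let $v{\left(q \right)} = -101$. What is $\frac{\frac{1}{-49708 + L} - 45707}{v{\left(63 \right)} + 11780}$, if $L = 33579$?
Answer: $- \frac{245736068}{62790197} \approx -3.9136$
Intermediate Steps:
$\frac{\frac{1}{-49708 + L} - 45707}{v{\left(63 \right)} + 11780} = \frac{\frac{1}{-49708 + 33579} - 45707}{-101 + 11780} = \frac{\frac{1}{-16129} - 45707}{11679} = \left(- \frac{1}{16129} - 45707\right) \frac{1}{11679} = \left(- \frac{737208204}{16129}\right) \frac{1}{11679} = - \frac{245736068}{62790197}$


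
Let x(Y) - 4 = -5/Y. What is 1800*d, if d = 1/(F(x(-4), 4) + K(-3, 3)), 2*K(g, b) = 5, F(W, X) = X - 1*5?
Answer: 1200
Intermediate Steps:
x(Y) = 4 - 5/Y
F(W, X) = -5 + X (F(W, X) = X - 5 = -5 + X)
K(g, b) = 5/2 (K(g, b) = (1/2)*5 = 5/2)
d = 2/3 (d = 1/((-5 + 4) + 5/2) = 1/(-1 + 5/2) = 1/(3/2) = 2/3 ≈ 0.66667)
1800*d = 1800*(2/3) = 1200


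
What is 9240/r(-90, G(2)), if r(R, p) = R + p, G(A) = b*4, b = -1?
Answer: -4620/47 ≈ -98.298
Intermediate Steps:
G(A) = -4 (G(A) = -1*4 = -4)
9240/r(-90, G(2)) = 9240/(-90 - 4) = 9240/(-94) = 9240*(-1/94) = -4620/47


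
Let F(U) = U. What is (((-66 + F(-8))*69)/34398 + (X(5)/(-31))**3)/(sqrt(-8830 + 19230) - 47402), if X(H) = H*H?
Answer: 1361981117233/95939699470636203 + 574651330*sqrt(26)/95939699470636203 ≈ 1.4227e-5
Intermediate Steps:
X(H) = H**2
(((-66 + F(-8))*69)/34398 + (X(5)/(-31))**3)/(sqrt(-8830 + 19230) - 47402) = (((-66 - 8)*69)/34398 + (5**2/(-31))**3)/(sqrt(-8830 + 19230) - 47402) = (-74*69*(1/34398) + (25*(-1/31))**3)/(sqrt(10400) - 47402) = (-5106*1/34398 + (-25/31)**3)/(20*sqrt(26) - 47402) = (-851/5733 - 15625/29791)/(-47402 + 20*sqrt(26)) = -114930266/(170791803*(-47402 + 20*sqrt(26)))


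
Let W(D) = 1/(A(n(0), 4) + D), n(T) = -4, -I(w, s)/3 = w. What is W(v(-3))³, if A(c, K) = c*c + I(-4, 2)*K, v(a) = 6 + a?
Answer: 1/300763 ≈ 3.3249e-6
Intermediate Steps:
I(w, s) = -3*w
A(c, K) = c² + 12*K (A(c, K) = c*c + (-3*(-4))*K = c² + 12*K)
W(D) = 1/(64 + D) (W(D) = 1/(((-4)² + 12*4) + D) = 1/((16 + 48) + D) = 1/(64 + D))
W(v(-3))³ = (1/(64 + (6 - 3)))³ = (1/(64 + 3))³ = (1/67)³ = 1/300763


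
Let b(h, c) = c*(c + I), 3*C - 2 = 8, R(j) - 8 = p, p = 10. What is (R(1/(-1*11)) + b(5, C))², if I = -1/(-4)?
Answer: 290521/324 ≈ 896.67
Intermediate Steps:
I = ¼ (I = -1*(-¼) = ¼ ≈ 0.25000)
R(j) = 18 (R(j) = 8 + 10 = 18)
C = 10/3 (C = ⅔ + (⅓)*8 = ⅔ + 8/3 = 10/3 ≈ 3.3333)
b(h, c) = c*(¼ + c) (b(h, c) = c*(c + ¼) = c*(¼ + c))
(R(1/(-1*11)) + b(5, C))² = (18 + 10*(¼ + 10/3)/3)² = (18 + (10/3)*(43/12))² = (18 + 215/18)² = (539/18)² = 290521/324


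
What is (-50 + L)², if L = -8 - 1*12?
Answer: 4900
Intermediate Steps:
L = -20 (L = -8 - 12 = -20)
(-50 + L)² = (-50 - 20)² = (-70)² = 4900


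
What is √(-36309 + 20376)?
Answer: I*√15933 ≈ 126.23*I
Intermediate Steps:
√(-36309 + 20376) = √(-15933) = I*√15933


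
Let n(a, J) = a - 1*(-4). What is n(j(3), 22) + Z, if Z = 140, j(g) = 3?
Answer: 147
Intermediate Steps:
n(a, J) = 4 + a (n(a, J) = a + 4 = 4 + a)
n(j(3), 22) + Z = (4 + 3) + 140 = 7 + 140 = 147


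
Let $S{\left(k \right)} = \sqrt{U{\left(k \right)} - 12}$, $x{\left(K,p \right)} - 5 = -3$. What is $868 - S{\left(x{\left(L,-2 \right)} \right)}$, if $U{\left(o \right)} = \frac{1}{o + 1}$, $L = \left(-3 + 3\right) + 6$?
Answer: $868 - \frac{i \sqrt{105}}{3} \approx 868.0 - 3.4156 i$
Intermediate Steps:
$L = 6$ ($L = 0 + 6 = 6$)
$U{\left(o \right)} = \frac{1}{1 + o}$
$x{\left(K,p \right)} = 2$ ($x{\left(K,p \right)} = 5 - 3 = 2$)
$S{\left(k \right)} = \sqrt{-12 + \frac{1}{1 + k}}$ ($S{\left(k \right)} = \sqrt{\frac{1}{1 + k} - 12} = \sqrt{-12 + \frac{1}{1 + k}}$)
$868 - S{\left(x{\left(L,-2 \right)} \right)} = 868 - \sqrt{\frac{-11 - 24}{1 + 2}} = 868 - \sqrt{\frac{-11 - 24}{3}} = 868 - \sqrt{\frac{1}{3} \left(-35\right)} = 868 - \sqrt{- \frac{35}{3}} = 868 - \frac{i \sqrt{105}}{3}$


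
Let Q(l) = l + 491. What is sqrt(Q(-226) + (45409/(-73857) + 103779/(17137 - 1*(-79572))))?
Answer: sqrt(276386808950038503879)/1020376659 ≈ 16.293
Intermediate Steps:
Q(l) = 491 + l
sqrt(Q(-226) + (45409/(-73857) + 103779/(17137 - 1*(-79572)))) = sqrt((491 - 226) + (45409/(-73857) + 103779/(17137 - 1*(-79572)))) = sqrt(265 + (45409*(-1/73857) + 103779/(17137 + 79572))) = sqrt(265 + (-6487/10551 + 103779/96709)) = sqrt(265 + 467620946/1020376659) = sqrt(270867435581/1020376659) = sqrt(276386808950038503879)/1020376659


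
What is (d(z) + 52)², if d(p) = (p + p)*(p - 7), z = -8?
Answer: 85264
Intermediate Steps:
d(p) = 2*p*(-7 + p) (d(p) = (2*p)*(-7 + p) = 2*p*(-7 + p))
(d(z) + 52)² = (2*(-8)*(-7 - 8) + 52)² = (2*(-8)*(-15) + 52)² = (240 + 52)² = 292² = 85264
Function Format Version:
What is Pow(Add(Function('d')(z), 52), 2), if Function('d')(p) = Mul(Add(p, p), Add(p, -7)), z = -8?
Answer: 85264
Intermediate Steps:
Function('d')(p) = Mul(2, p, Add(-7, p)) (Function('d')(p) = Mul(Mul(2, p), Add(-7, p)) = Mul(2, p, Add(-7, p)))
Pow(Add(Function('d')(z), 52), 2) = Pow(Add(Mul(2, -8, Add(-7, -8)), 52), 2) = Pow(Add(Mul(2, -8, -15), 52), 2) = Pow(Add(240, 52), 2) = Pow(292, 2) = 85264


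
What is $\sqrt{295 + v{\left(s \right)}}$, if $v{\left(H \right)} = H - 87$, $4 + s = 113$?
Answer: $\sqrt{317} \approx 17.805$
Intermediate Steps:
$s = 109$ ($s = -4 + 113 = 109$)
$v{\left(H \right)} = -87 + H$
$\sqrt{295 + v{\left(s \right)}} = \sqrt{295 + \left(-87 + 109\right)} = \sqrt{295 + 22} = \sqrt{317}$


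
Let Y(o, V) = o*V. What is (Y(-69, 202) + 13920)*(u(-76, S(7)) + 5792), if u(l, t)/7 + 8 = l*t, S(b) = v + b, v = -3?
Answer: -64944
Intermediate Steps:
S(b) = -3 + b
Y(o, V) = V*o
u(l, t) = -56 + 7*l*t (u(l, t) = -56 + 7*(l*t) = -56 + 7*l*t)
(Y(-69, 202) + 13920)*(u(-76, S(7)) + 5792) = (202*(-69) + 13920)*((-56 + 7*(-76)*(-3 + 7)) + 5792) = (-13938 + 13920)*((-56 + 7*(-76)*4) + 5792) = -18*((-56 - 2128) + 5792) = -18*(-2184 + 5792) = -18*3608 = -64944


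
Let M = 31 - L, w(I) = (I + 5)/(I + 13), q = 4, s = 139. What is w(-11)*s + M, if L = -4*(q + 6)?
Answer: -346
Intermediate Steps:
L = -40 (L = -4*(4 + 6) = -4*10 = -40)
w(I) = (5 + I)/(13 + I)
M = 71 (M = 31 - 1*(-40) = 31 + 40 = 71)
w(-11)*s + M = ((5 - 11)/(13 - 11))*139 + 71 = (-6/2)*139 + 71 = ((½)*(-6))*139 + 71 = -3*139 + 71 = -417 + 71 = -346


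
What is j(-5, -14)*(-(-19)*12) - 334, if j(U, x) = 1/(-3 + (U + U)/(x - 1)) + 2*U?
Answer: -18982/7 ≈ -2711.7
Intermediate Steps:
j(U, x) = 1/(-3 + 2*U/(-1 + x)) + 2*U (j(U, x) = 1/(-3 + (2*U)/(-1 + x)) + 2*U = 1/(-3 + 2*U/(-1 + x)) + 2*U)
j(-5, -14)*(-(-19)*12) - 334 = ((-1 - 14 + 4*(-5)² + 6*(-5) - 6*(-5)*(-14))/(3 - 3*(-14) + 2*(-5)))*(-(-19)*12) - 334 = ((-1 - 14 + 4*25 - 30 - 420)/(3 + 42 - 10))*(-1*(-228)) - 334 = ((-1 - 14 + 100 - 30 - 420)/35)*228 - 334 = ((1/35)*(-365))*228 - 334 = -73/7*228 - 334 = -16644/7 - 334 = -18982/7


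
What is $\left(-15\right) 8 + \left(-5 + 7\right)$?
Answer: $-118$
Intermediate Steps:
$\left(-15\right) 8 + \left(-5 + 7\right) = -120 + 2 = -118$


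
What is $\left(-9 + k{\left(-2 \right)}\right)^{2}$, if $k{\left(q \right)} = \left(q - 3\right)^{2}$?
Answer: $256$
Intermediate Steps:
$k{\left(q \right)} = \left(-3 + q\right)^{2}$
$\left(-9 + k{\left(-2 \right)}\right)^{2} = \left(-9 + \left(-3 - 2\right)^{2}\right)^{2} = \left(-9 + \left(-5\right)^{2}\right)^{2} = \left(-9 + 25\right)^{2} = 16^{2} = 256$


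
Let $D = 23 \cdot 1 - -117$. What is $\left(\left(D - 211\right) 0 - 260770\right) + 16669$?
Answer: $-244101$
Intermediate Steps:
$D = 140$ ($D = 23 + 117 = 140$)
$\left(\left(D - 211\right) 0 - 260770\right) + 16669 = \left(\left(140 - 211\right) 0 - 260770\right) + 16669 = \left(\left(-71\right) 0 - 260770\right) + 16669 = \left(0 - 260770\right) + 16669 = -260770 + 16669 = -244101$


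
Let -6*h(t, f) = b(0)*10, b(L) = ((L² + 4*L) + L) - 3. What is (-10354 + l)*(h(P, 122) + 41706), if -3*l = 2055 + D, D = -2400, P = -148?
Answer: -427078929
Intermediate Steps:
l = 115 (l = -(2055 - 2400)/3 = -⅓*(-345) = 115)
b(L) = -3 + L² + 5*L (b(L) = (L² + 5*L) - 3 = -3 + L² + 5*L)
h(t, f) = 5 (h(t, f) = -(-3 + 0² + 5*0)*10/6 = -(-3 + 0 + 0)*10/6 = -(-1)*10/2 = -⅙*(-30) = 5)
(-10354 + l)*(h(P, 122) + 41706) = (-10354 + 115)*(5 + 41706) = -10239*41711 = -427078929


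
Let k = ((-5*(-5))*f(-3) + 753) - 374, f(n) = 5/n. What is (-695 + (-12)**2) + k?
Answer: -641/3 ≈ -213.67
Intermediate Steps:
k = 1012/3 (k = ((-5*(-5))*(5/(-3)) + 753) - 374 = (25*(5*(-1/3)) + 753) - 374 = (25*(-5/3) + 753) - 374 = (-125/3 + 753) - 374 = 2134/3 - 374 = 1012/3 ≈ 337.33)
(-695 + (-12)**2) + k = (-695 + (-12)**2) + 1012/3 = (-695 + 144) + 1012/3 = -551 + 1012/3 = -641/3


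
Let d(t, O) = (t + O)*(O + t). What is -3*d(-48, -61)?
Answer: -35643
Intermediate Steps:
d(t, O) = (O + t)² (d(t, O) = (O + t)*(O + t) = (O + t)²)
-3*d(-48, -61) = -3*(-61 - 48)² = -3*(-109)² = -3*11881 = -35643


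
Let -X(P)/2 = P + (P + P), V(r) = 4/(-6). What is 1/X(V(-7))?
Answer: 1/4 ≈ 0.25000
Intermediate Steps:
V(r) = -2/3 (V(r) = 4*(-1/6) = -2/3)
X(P) = -6*P (X(P) = -2*(P + (P + P)) = -2*(P + 2*P) = -6*P)
1/X(V(-7)) = 1/(-6*(-2/3)) = 1/4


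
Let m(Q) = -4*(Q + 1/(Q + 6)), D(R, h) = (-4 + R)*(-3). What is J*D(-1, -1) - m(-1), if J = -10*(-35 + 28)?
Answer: 5234/5 ≈ 1046.8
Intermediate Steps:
J = 70 (J = -10*(-7) = 70)
D(R, h) = 12 - 3*R
m(Q) = -4*Q - 4/(6 + Q) (m(Q) = -4*(Q + 1/(6 + Q)) = -4*Q - 4/(6 + Q))
J*D(-1, -1) - m(-1) = 70*(12 - 3*(-1)) - 4*(-1 - 1*(-1)² - 6*(-1))/(6 - 1) = 70*(12 + 3) - 4*(-1 - 1*1 + 6)/5 = 70*15 - 4*(-1 - 1 + 6)/5 = 1050 - 4*4/5 = 1050 - 1*16/5 = 1050 - 16/5 = 5234/5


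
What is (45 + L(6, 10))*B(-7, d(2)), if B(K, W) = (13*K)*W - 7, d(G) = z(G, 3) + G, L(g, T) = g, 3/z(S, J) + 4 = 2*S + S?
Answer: -33201/2 ≈ -16601.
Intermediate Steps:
z(S, J) = 3/(-4 + 3*S) (z(S, J) = 3/(-4 + (2*S + S)) = 3/(-4 + 3*S))
d(G) = G + 3/(-4 + 3*G) (d(G) = 3/(-4 + 3*G) + G = G + 3/(-4 + 3*G))
B(K, W) = -7 + 13*K*W (B(K, W) = 13*K*W - 7 = -7 + 13*K*W)
(45 + L(6, 10))*B(-7, d(2)) = (45 + 6)*(-7 + 13*(-7)*(2 + 3/(-4 + 3*2))) = 51*(-7 + 13*(-7)*(2 + 3/(-4 + 6))) = 51*(-7 + 13*(-7)*(2 + 3/2)) = 51*(-7 + 13*(-7)*(7/2)) = 51*(-7 - 637/2) = 51*(-651/2) = -33201/2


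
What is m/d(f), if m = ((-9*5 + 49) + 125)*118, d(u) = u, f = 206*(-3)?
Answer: -2537/103 ≈ -24.631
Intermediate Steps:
f = -618
m = 15222 (m = ((-45 + 49) + 125)*118 = (4 + 125)*118 = 129*118 = 15222)
m/d(f) = 15222/(-618) = 15222*(-1/618) = -2537/103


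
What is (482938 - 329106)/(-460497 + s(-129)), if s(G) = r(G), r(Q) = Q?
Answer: -76916/230313 ≈ -0.33396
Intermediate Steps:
s(G) = G
(482938 - 329106)/(-460497 + s(-129)) = (482938 - 329106)/(-460497 - 129) = 153832/(-460626) = 153832*(-1/460626) = -76916/230313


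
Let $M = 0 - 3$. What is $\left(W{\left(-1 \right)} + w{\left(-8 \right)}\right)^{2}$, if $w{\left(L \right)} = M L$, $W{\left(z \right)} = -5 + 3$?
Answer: $484$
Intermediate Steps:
$W{\left(z \right)} = -2$
$M = -3$
$w{\left(L \right)} = - 3 L$
$\left(W{\left(-1 \right)} + w{\left(-8 \right)}\right)^{2} = \left(-2 - -24\right)^{2} = \left(-2 + 24\right)^{2} = 22^{2} = 484$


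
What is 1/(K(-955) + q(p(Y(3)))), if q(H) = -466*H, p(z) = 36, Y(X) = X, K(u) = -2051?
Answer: -1/18827 ≈ -5.3115e-5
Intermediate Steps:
1/(K(-955) + q(p(Y(3)))) = 1/(-2051 - 466*36) = 1/(-2051 - 16776) = 1/(-18827) = -1/18827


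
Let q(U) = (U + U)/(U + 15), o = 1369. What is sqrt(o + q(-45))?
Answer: 14*sqrt(7) ≈ 37.041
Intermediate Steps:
q(U) = 2*U/(15 + U) (q(U) = (2*U)/(15 + U) = 2*U/(15 + U))
sqrt(o + q(-45)) = sqrt(1369 + 2*(-45)/(15 - 45)) = sqrt(1369 + 2*(-45)/(-30)) = sqrt(1369 + 2*(-45)*(-1/30)) = sqrt(1369 + 3) = sqrt(1372) = 14*sqrt(7)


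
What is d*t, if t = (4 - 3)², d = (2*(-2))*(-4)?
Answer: 16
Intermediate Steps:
d = 16 (d = -4*(-4) = 16)
t = 1 (t = 1² = 1)
d*t = 16*1 = 16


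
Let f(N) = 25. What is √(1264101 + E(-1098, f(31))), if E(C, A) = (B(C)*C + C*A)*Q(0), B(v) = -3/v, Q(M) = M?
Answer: √1264101 ≈ 1124.3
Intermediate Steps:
E(C, A) = 0 (E(C, A) = ((-3/C)*C + C*A)*0 = (-3 + A*C)*0 = 0)
√(1264101 + E(-1098, f(31))) = √(1264101 + 0) = √1264101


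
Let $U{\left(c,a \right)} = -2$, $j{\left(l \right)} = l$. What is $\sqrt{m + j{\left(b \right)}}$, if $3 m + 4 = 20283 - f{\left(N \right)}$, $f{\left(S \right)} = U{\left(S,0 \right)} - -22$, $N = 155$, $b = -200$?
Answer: $\sqrt{6553} \approx 80.951$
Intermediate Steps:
$f{\left(S \right)} = 20$ ($f{\left(S \right)} = -2 - -22 = -2 + 22 = 20$)
$m = 6753$ ($m = - \frac{4}{3} + \frac{20283 - 20}{3} = - \frac{4}{3} + \frac{1}{3} \cdot 20263 = - \frac{4}{3} + \frac{20263}{3} = 6753$)
$\sqrt{m + j{\left(b \right)}} = \sqrt{6753 - 200} = \sqrt{6553}$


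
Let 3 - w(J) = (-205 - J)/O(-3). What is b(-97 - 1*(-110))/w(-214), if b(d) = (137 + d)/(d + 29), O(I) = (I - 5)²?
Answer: 1600/1281 ≈ 1.2490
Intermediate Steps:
O(I) = (-5 + I)²
b(d) = (137 + d)/(29 + d)
w(J) = 397/64 + J/64 (w(J) = 3 - (-205 - J)/((-5 - 3)²) = 3 - (-205 - J)/((-8)²) = 3 - (-205 - J)/64 = 3 - (-205/64 - J/64) = 3 + (205/64 + J/64) = 397/64 + J/64)
b(-97 - 1*(-110))/w(-214) = ((137 + (-97 - 1*(-110)))/(29 + (-97 - 1*(-110))))/(397/64 + (1/64)*(-214)) = ((137 + (-97 + 110))/(29 + (-97 + 110)))/(397/64 - 107/32) = ((137 + 13)/(29 + 13))/(183/64) = (150/42)*(64/183) = ((1/42)*150)*(64/183) = (25/7)*(64/183) = 1600/1281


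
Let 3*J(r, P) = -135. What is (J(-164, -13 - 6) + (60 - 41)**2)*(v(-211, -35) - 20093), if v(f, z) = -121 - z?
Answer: -6376564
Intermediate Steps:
J(r, P) = -45 (J(r, P) = (1/3)*(-135) = -45)
(J(-164, -13 - 6) + (60 - 41)**2)*(v(-211, -35) - 20093) = (-45 + (60 - 41)**2)*((-121 - 1*(-35)) - 20093) = (-45 + 19**2)*((-121 + 35) - 20093) = (-45 + 361)*(-86 - 20093) = 316*(-20179) = -6376564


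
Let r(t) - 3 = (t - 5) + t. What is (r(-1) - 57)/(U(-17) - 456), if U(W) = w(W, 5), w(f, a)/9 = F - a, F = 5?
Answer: 61/456 ≈ 0.13377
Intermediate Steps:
w(f, a) = 45 - 9*a (w(f, a) = 9*(5 - a) = 45 - 9*a)
r(t) = -2 + 2*t (r(t) = 3 + ((t - 5) + t) = 3 + ((-5 + t) + t) = 3 + (-5 + 2*t) = -2 + 2*t)
U(W) = 0 (U(W) = 45 - 9*5 = 45 - 45 = 0)
(r(-1) - 57)/(U(-17) - 456) = ((-2 + 2*(-1)) - 57)/(0 - 456) = ((-2 - 2) - 57)/(-456) = (-4 - 57)*(-1/456) = -61*(-1/456) = 61/456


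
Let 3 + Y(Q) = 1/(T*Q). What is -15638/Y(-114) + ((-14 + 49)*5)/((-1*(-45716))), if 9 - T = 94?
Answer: 6927452056595/1328918404 ≈ 5212.9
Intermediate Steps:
T = -85 (T = 9 - 1*94 = 9 - 94 = -85)
Y(Q) = -3 - 1/(85*Q) (Y(Q) = -3 + 1/((-85)*Q) = -3 - 1/(85*Q))
-15638/Y(-114) + ((-14 + 49)*5)/((-1*(-45716))) = -15638/(-3 - 1/85/(-114)) + ((-14 + 49)*5)/((-1*(-45716))) = -15638/(-3 - 1/85*(-1/114)) + (35*5)/45716 = -15638/(-3 + 1/9690) + 175*(1/45716) = -15638/(-29069/9690) + 175/45716 = -15638*(-9690/29069) + 175/45716 = 151532220/29069 + 175/45716 = 6927452056595/1328918404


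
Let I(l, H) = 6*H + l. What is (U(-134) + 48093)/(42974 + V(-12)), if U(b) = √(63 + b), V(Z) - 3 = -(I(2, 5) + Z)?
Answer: 16031/14319 + I*√71/42957 ≈ 1.1196 + 0.00019615*I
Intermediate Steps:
I(l, H) = l + 6*H
V(Z) = -29 - Z (V(Z) = 3 - ((2 + 6*5) + Z) = 3 - ((2 + 30) + Z) = 3 - (32 + Z) = 3 + (-32 - Z) = -29 - Z)
(U(-134) + 48093)/(42974 + V(-12)) = (√(63 - 134) + 48093)/(42974 + (-29 - 1*(-12))) = (√(-71) + 48093)/(42974 + (-29 + 12)) = (I*√71 + 48093)/(42974 - 17) = (48093 + I*√71)/42957 = (48093 + I*√71)*(1/42957) = 16031/14319 + I*√71/42957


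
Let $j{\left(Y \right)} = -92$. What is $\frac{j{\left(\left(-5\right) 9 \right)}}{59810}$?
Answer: $- \frac{46}{29905} \approx -0.0015382$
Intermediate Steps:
$\frac{j{\left(\left(-5\right) 9 \right)}}{59810} = - \frac{92}{59810} = \left(-92\right) \frac{1}{59810} = - \frac{46}{29905}$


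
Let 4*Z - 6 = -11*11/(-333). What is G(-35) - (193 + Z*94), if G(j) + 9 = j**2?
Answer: 581725/666 ≈ 873.46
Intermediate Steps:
Z = 2119/1332 (Z = 3/2 + (-11*11/(-333))/4 = 3/2 + (-121*(-1/333))/4 = 3/2 + (1/4)*(121/333) = 3/2 + 121/1332 = 2119/1332 ≈ 1.5908)
G(j) = -9 + j**2
G(-35) - (193 + Z*94) = (-9 + (-35)**2) - (193 + (2119/1332)*94) = (-9 + 1225) - (193 + 99593/666) = 1216 - 1*228131/666 = 1216 - 228131/666 = 581725/666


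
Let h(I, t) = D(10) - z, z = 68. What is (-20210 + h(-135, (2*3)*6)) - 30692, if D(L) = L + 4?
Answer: -50956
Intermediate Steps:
D(L) = 4 + L
h(I, t) = -54 (h(I, t) = (4 + 10) - 1*68 = 14 - 68 = -54)
(-20210 + h(-135, (2*3)*6)) - 30692 = (-20210 - 54) - 30692 = -20264 - 30692 = -50956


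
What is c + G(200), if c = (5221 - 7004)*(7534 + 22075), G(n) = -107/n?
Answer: -10558569507/200 ≈ -5.2793e+7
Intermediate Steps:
c = -52792847 (c = -1783*29609 = -52792847)
c + G(200) = -52792847 - 107/200 = -10558569507/200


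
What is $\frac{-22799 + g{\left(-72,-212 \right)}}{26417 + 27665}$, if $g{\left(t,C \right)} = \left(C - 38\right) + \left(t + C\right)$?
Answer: $- \frac{23333}{54082} \approx -0.43144$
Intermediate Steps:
$g{\left(t,C \right)} = -38 + t + 2 C$ ($g{\left(t,C \right)} = \left(-38 + C\right) + \left(C + t\right) = -38 + t + 2 C$)
$\frac{-22799 + g{\left(-72,-212 \right)}}{26417 + 27665} = \frac{-22799 - 534}{26417 + 27665} = \frac{-22799 - 534}{54082} = \left(-22799 - 534\right) \frac{1}{54082} = \left(-23333\right) \frac{1}{54082} = - \frac{23333}{54082}$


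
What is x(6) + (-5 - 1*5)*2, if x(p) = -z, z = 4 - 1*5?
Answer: -19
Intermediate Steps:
z = -1 (z = 4 - 5 = -1)
x(p) = 1 (x(p) = -1*(-1) = 1)
x(6) + (-5 - 1*5)*2 = 1 + (-5 - 1*5)*2 = 1 + (-5 - 5)*2 = 1 - 10*2 = 1 - 20 = -19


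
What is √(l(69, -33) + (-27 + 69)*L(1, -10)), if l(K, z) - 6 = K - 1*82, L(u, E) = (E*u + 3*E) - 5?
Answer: I*√1897 ≈ 43.555*I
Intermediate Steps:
L(u, E) = -5 + 3*E + E*u (L(u, E) = (3*E + E*u) - 5 = -5 + 3*E + E*u)
l(K, z) = -76 + K (l(K, z) = 6 + (K - 1*82) = 6 + (K - 82) = 6 + (-82 + K) = -76 + K)
√(l(69, -33) + (-27 + 69)*L(1, -10)) = √((-76 + 69) + (-27 + 69)*(-5 + 3*(-10) - 10*1)) = √(-7 + 42*(-5 - 30 - 10)) = √(-7 + 42*(-45)) = √(-7 - 1890) = √(-1897) = I*√1897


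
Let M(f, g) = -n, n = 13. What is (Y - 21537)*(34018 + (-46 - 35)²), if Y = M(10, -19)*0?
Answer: -873949923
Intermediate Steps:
M(f, g) = -13 (M(f, g) = -1*13 = -13)
Y = 0 (Y = -13*0 = 0)
(Y - 21537)*(34018 + (-46 - 35)²) = (0 - 21537)*(34018 + (-46 - 35)²) = -21537*(34018 + (-81)²) = -21537*(34018 + 6561) = -21537*40579 = -873949923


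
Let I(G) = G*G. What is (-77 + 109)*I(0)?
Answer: 0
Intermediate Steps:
I(G) = G**2
(-77 + 109)*I(0) = (-77 + 109)*0**2 = 32*0 = 0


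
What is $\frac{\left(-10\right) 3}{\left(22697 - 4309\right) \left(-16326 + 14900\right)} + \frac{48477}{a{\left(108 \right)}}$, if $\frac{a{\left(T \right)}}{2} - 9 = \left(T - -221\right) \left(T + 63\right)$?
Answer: $\frac{52963864769}{122951619432} \approx 0.43077$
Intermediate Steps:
$a{\left(T \right)} = 18 + 2 \left(63 + T\right) \left(221 + T\right)$ ($a{\left(T \right)} = 18 + 2 \left(T - -221\right) \left(T + 63\right) = 18 + 2 \left(T + 221\right) \left(63 + T\right) = 18 + 2 \left(221 + T\right) \left(63 + T\right) = 18 + 2 \left(63 + T\right) \left(221 + T\right)$)
$\frac{\left(-10\right) 3}{\left(22697 - 4309\right) \left(-16326 + 14900\right)} + \frac{48477}{a{\left(108 \right)}} = \frac{\left(-10\right) 3}{\left(22697 - 4309\right) \left(-16326 + 14900\right)} + \frac{48477}{27864 + 2 \cdot 108^{2} + 568 \cdot 108} = - \frac{30}{18388 \left(-1426\right)} + \frac{48477}{27864 + 2 \cdot 11664 + 61344} = - \frac{30}{-26221288} + \frac{48477}{27864 + 23328 + 61344} = \left(-30\right) \left(- \frac{1}{26221288}\right) + \frac{48477}{112536} = \frac{15}{13110644} + 48477 \cdot \frac{1}{112536} = \frac{15}{13110644} + \frac{16159}{37512} = \frac{52963864769}{122951619432}$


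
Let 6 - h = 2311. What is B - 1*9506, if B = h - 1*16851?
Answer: -28662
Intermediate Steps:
h = -2305 (h = 6 - 1*2311 = 6 - 2311 = -2305)
B = -19156 (B = -2305 - 1*16851 = -2305 - 16851 = -19156)
B - 1*9506 = -19156 - 1*9506 = -19156 - 9506 = -28662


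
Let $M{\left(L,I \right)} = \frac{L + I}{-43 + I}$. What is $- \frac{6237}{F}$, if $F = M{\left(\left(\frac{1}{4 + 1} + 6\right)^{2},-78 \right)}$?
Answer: $- \frac{18866925}{989} \approx -19077.0$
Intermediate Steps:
$M{\left(L,I \right)} = \frac{I + L}{-43 + I}$
$F = \frac{989}{3025}$ ($F = \frac{-78 + \left(\frac{1}{4 + 1} + 6\right)^{2}}{-43 - 78} = \frac{-78 + \left(\frac{1}{5} + 6\right)^{2}}{-121} = - \frac{-78 + \left(\frac{1}{5} + 6\right)^{2}}{121} = - \frac{-78 + \left(\frac{31}{5}\right)^{2}}{121} = - \frac{-78 + \frac{961}{25}}{121} = \left(- \frac{1}{121}\right) \left(- \frac{989}{25}\right) = \frac{989}{3025} \approx 0.32694$)
$- \frac{6237}{F} = - \frac{6237}{\frac{989}{3025}} = \left(-6237\right) \frac{3025}{989} = - \frac{18866925}{989}$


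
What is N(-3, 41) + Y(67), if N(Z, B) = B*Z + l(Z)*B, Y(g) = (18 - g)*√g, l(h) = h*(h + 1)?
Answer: 123 - 49*√67 ≈ -278.08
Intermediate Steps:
l(h) = h*(1 + h)
Y(g) = √g*(18 - g)
N(Z, B) = B*Z + B*Z*(1 + Z) (N(Z, B) = B*Z + (Z*(1 + Z))*B = B*Z + B*Z*(1 + Z))
N(-3, 41) + Y(67) = 41*(-3)*(2 - 3) + √67*(18 - 1*67) = 41*(-3)*(-1) + √67*(18 - 67) = 123 + √67*(-49) = 123 - 49*√67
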